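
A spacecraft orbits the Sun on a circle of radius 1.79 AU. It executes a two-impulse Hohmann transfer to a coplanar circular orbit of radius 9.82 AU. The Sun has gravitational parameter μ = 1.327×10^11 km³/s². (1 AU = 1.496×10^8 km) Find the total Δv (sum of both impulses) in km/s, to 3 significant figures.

In km: r₁ = 1.79 × 1.496×10^8 = 2.67784×10^8 km; r₂ = 9.82 × 1.496×10^8 = 1.469072×10^9 km.
The Hohmann ellipse has a_t = (r₁ + r₂)/2 = 8.68428×10^8 km.
At r₁ the circular-orbit speed is v₁ = √(μ/r₁) = 22.261 km/s.
On the transfer ellipse at r₁, vis-viva equation gives v_p = √[μ(2/r₁ − 1/a_t)] = 28.953 km/s.
First burn Δv₁ = |v_p − v₁| = 6.692 km/s.
At r₂, v₂ = √(μ/r₂) = 9.5042 km/s.
Transfer-orbit speed at r₂: v_a = √[μ(2/r₂ − 1/a_t)] = 5.2776 km/s.
Second burn Δv₂ = |v₂ − v_a| = 4.227 km/s.
Δv = Δv₁ + Δv₂ = 6.692 + 4.227 = 10.92 km/s.

Δv = 10.9 km/s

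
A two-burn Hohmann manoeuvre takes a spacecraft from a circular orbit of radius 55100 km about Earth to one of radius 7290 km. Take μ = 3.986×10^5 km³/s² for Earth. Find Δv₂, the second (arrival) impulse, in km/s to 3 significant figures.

Δv₂ = 2.43 km/s

Semi-major axis of the transfer orbit: a_t = (55100 + 7290)/2 = 31195 km.
Circular speed at r = 7290 km: v_c = √(μ/r) = 7.394 km/s.
Transfer-orbit speed at the same r (vis-viva, a = a_t): v_t = √[μ(2/r − 1/a_t)] = 9.827 km/s.
Δv₂ = |v_t − v_c| = |9.827 − 7.394| = 2.433 km/s.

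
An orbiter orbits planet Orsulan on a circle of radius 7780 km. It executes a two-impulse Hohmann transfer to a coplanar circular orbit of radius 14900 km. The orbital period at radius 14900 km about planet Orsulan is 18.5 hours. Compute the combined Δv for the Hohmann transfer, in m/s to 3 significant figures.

Δv = 526 m/s

From Kepler's third law T² = 4π²r³/μ at r = 14900 km, T = 18.5 hours = 18.5 × 3600 s = 66600 s: μ = 4π²r³/T² = 29442.2 km³/s².
Semi-major axis of the transfer orbit: a_t = (7780 + 14900)/2 = 11340 km.
At r₁ the circular-orbit speed is v₁ = √(μ/r₁) = 1.94534 km/s.
Transfer-orbit speed at r₁ (vis-viva): v_p = √[μ(2/r₁ − 1/a_t)] = 2.22988 km/s.
First burn Δv₁ = |v_p − v₁| = 0.2845 km/s.
Circular speed at r₂: v₂ = √(μ/r₂) = 1.4057 km/s.
Transfer-orbit speed at r₂: v_a = √[μ(2/r₂ − 1/a_t)] = 1.1643 km/s.
Second burn Δv₂ = |v₂ − v_a| = 0.2414 km/s.
Δv = Δv₁ + Δv₂ = 0.2845 + 0.2414 = 0.5259 km/s.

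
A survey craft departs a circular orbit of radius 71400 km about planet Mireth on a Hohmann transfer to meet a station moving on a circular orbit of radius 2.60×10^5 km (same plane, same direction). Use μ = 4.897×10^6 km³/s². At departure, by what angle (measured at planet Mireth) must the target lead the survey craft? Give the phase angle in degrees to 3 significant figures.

φ = 88.4°

Semi-major axis of the transfer orbit: a_t = (71400 + 2.600×10^5)/2 = 1.657×10^5 km.
The half-period of the transfer ellipse is t = π√(a_t³/μ) = 95757 s.
The target's mean motion on its circular orbit is ω₂ = √(μ/r₂³) = 1.6692×10^-5 rad/s.
Angle swept by the target during transfer: ω₂·t = 1.5984 rad = 91.58°.
Arrival is 180° from departure on the ellipse, so φ = 180° − 91.58° = 88.4°.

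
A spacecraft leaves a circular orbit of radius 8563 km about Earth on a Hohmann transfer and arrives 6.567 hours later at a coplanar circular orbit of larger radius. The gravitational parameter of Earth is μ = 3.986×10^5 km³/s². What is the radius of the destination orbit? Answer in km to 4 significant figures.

r₂ = 47960 km

Transfer time t = 6.567 hours = 23641.2 s, and t = π√(a_t³/μ).
So a_t = (μ t²/π²)^(1/3) = (3.986×10^5 × (23641.2)² / π²)^(1/3) = 28261 km.
Since a_t = (r₁ + r₂)/2, r₂ = 2a_t − r₁ = 2×28261 − 8563 = 47959 km.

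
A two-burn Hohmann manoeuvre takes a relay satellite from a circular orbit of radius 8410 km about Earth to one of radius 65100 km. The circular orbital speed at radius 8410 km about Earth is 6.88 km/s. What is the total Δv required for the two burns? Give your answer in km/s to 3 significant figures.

From the circular-orbit relation v² = μ/r at r = 8410 km: μ = v²r = (6.88)² × 8410 = 3.98082×10^5 km³/s².
The Hohmann ellipse has a_t = (r₁ + r₂)/2 = 36755 km.
Circular speed at r₁: v₁ = √(μ/r₁) = √(3.98082×10^5/8410) = 6.880 km/s.
On the transfer ellipse at r₁, v² = μ(2/r − 1/a) gives v_p = √[μ(2/r₁ − 1/a_t)] = 9.156 km/s.
First burn Δv₁ = |v_p − v₁| = 2.276 km/s.
At r₂, v₂ = √(μ/r₂) = 2.473 km/s.
Transfer-orbit speed at r₂: v_a = √[μ(2/r₂ − 1/a_t)] = 1.183 km/s.
Second burn Δv₂ = |v₂ − v_a| = 1.290 km/s.
Δv = Δv₁ + Δv₂ = 2.276 + 1.290 = 3.566 km/s.

Δv = 3.57 km/s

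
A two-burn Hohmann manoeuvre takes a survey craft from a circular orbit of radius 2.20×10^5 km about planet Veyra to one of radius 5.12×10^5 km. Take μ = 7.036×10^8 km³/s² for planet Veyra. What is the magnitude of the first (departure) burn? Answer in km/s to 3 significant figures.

Transfer-ellipse semi-major axis a_t = (r₁ + r₂)/2 = (2.200×10^5 + 5.120×10^5)/2 = 3.660×10^5 km.
Circular speed at r = 2.200×10^5 km: v_c = √(μ/r) = 56.55 km/s.
Vis-viva on the transfer ellipse at r = 2.200×10^5 km gives v_t = √[μ(2/r − 1/a_t)] = 66.89 km/s.
Δv₁ = |v_t − v_c| = |66.89 − 56.55| = 10.34 km/s.

Δv₁ = 10.3 km/s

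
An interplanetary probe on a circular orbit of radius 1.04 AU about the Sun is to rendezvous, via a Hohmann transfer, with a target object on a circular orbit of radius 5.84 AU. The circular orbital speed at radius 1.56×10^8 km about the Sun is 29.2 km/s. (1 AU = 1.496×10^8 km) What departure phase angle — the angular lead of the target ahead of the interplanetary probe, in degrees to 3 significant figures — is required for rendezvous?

φ = 98.6°

From the circular-orbit relation v² = μ/r at r = 1.56×10^8 km: μ = v²r = (29.2)² × 1.56×10^8 = 1.33012×10^11 km³/s².
In km: r₁ = 1.04 × 1.496×10^8 = 1.55584×10^8 km; r₂ = 5.84 × 1.496×10^8 = 8.73664×10^8 km.
Transfer-ellipse semi-major axis a_t = (r₁ + r₂)/2 = (1.55584×10^8 + 8.73664×10^8)/2 = 5.14624×10^8 km.
The half-period of the transfer ellipse is t = π√(a_t³/μ) = 1.005634×10^8 s.
Target angular speed ω₂ = √(μ/r₂³) = 1.412305×10^-8 rad/s.
Angle swept by the target during transfer: ω₂·t = 1.42026 rad = 81.37°.
The interplanetary probe traverses 180° on the transfer ellipse, so the target must lead by 180° − 81.37° = 98.6°.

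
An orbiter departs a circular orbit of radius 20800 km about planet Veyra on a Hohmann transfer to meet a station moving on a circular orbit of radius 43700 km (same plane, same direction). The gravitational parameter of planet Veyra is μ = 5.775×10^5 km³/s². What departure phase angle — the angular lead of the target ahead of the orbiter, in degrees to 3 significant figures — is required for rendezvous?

φ = 65.9°

The Hohmann ellipse has a_t = (r₁ + r₂)/2 = 32250 km.
Transfer time t = π√(a_t³/μ) = 23940 s.
The target's mean motion on its circular orbit is ω₂ = √(μ/r₂³) = 8.319×10^-5 rad/s.
Angle swept by the target during transfer: ω₂·t = 1.992 rad = 114.1°.
Arrival is 180° from departure on the ellipse, so φ = 180° − 114.1° = 65.9°.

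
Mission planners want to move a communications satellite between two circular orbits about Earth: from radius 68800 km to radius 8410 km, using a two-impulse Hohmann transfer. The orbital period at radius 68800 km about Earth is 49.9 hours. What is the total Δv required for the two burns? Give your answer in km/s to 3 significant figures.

From Kepler's third law T² = 4π²r³/μ at r = 68800 km, T = 49.9 hours = 49.9 × 3600 s = 1.7964×10^5 s: μ = 4π²r³/T² = 3.98400×10^5 km³/s².
Semi-major axis of the transfer orbit: a_t = (68800 + 8410)/2 = 38605 km.
At r₁ the circular-orbit speed is v₁ = √(μ/r₁) = 2.406 km/s.
On the transfer ellipse at r₁, vis-viva equation gives v_a = √[μ(2/r₁ − 1/a_t)] = 1.123 km/s.
First burn Δv₁ = |v_a − v₁| = 1.283 km/s.
At r₂, v₂ = √(μ/r₂) = 6.8827 km/s.
Transfer-orbit speed at r₂: v_p = √[μ(2/r₂ − 1/a_t)] = 9.1883 km/s.
Second burn Δv₂ = |v₂ − v_p| = 2.306 km/s.
Total Δv = Δv₁ + Δv₂ = 3.589 km/s.

Δv = 3.59 km/s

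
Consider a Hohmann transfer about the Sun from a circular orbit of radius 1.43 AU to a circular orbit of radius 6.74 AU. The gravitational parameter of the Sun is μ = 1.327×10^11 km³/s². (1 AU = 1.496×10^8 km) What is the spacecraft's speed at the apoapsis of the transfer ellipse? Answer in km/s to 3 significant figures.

v = 6.79 km/s

In km: r₁ = 1.43 × 1.496×10^8 = 2.13928×10^8 km; r₂ = 6.74 × 1.496×10^8 = 1.008304×10^9 km.
Semi-major axis of the transfer orbit: a_t = (2.13928×10^8 + 1.008304×10^9)/2 = 6.11116×10^8 km.
At apoapsis, r = 1.008304×10^9 km.
Vis-viva: v = √[μ(2/r − 1/a_t)] = √[1.327×10^11 × (2/1.008304×10^9 − 1/6.11116×10^8)] = 6.788 km/s.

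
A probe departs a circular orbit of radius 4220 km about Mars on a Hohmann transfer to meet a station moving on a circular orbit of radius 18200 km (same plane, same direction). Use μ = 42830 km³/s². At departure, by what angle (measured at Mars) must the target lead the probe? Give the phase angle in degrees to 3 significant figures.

The Hohmann ellipse has a_t = (r₁ + r₂)/2 = 11210 km.
The half-period of the transfer ellipse is t = π√(a_t³/μ) = 18017 s.
Target angular speed ω₂ = √(μ/r₂³) = 8.4288×10^-5 rad/s.
Angle swept by the target during transfer: ω₂·t = 1.5186 rad = 87.01°.
Arrival is 180° from departure on the ellipse, so φ = 180° − 87.01° = 93.0°.

φ = 93.0°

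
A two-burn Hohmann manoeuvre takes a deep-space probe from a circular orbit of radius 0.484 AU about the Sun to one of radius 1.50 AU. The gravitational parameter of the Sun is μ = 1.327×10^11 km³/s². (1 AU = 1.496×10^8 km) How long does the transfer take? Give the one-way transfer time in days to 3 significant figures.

t = 180 days

In km: r₁ = 0.484 × 1.496×10^8 = 7.24064×10^7 km; r₂ = 1.50 × 1.496×10^8 = 2.244×10^8 km.
Transfer-ellipse semi-major axis a_t = (r₁ + r₂)/2 = (7.24064×10^7 + 2.244×10^8)/2 = 1.484032×10^8 km.
Half the transfer-orbit period gives t = π√(a_t³/μ) = 1.559×10^7 s.
Converting: 1.559×10^7 s ÷ 86400 s/day = 180 days.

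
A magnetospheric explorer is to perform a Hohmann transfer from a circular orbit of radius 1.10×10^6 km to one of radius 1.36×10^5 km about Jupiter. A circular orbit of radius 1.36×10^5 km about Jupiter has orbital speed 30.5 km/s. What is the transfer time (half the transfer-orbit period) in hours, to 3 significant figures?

t = 37.7 hours

From the circular-orbit relation v² = μ/r at r = 1.36×10^5 km: μ = v²r = (30.5)² × 1.36×10^5 = 1.26514×10^8 km³/s².
Semi-major axis of the transfer orbit: a_t = (1.100×10^6 + 1.360×10^5)/2 = 6.180×10^5 km.
Half the transfer-orbit period gives t = π√(a_t³/μ) = 1.357×10^5 s.
Converting: 1.357×10^5 s ÷ 3600 s/hour = 37.7 hours.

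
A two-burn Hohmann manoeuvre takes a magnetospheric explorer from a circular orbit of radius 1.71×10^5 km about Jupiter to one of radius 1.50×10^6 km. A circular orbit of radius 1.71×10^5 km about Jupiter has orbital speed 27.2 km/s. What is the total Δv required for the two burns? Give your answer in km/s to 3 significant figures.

From the circular-orbit relation v² = μ/r at r = 1.71×10^5 km: μ = v²r = (27.2)² × 1.71×10^5 = 1.26513×10^8 km³/s².
The Hohmann ellipse has a_t = (r₁ + r₂)/2 = 8.355×10^5 km.
At r₁ the circular-orbit speed is v₁ = √(μ/r₁) = 27.200 km/s.
On the transfer ellipse at r₁, vis-viva gives v_p = √[μ(2/r₁ − 1/a_t)] = 36.445 km/s.
First burn Δv₁ = |v_p − v₁| = 9.245 km/s.
Circular speed at r₂: v₂ = √(μ/r₂) = 9.184 km/s.
Transfer-orbit speed at r₂: v_a = √[μ(2/r₂ − 1/a_t)] = 4.155 km/s.
Second burn Δv₂ = |v₂ − v_a| = 5.029 km/s.
Δv = Δv₁ + Δv₂ = 9.245 + 5.029 = 14.27 km/s.

Δv = 14.3 km/s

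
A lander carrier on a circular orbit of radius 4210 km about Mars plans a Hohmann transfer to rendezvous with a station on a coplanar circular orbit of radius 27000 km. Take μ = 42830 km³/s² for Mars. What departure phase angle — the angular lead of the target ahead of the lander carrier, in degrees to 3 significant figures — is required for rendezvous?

The Hohmann ellipse has a_t = (r₁ + r₂)/2 = 15605 km.
Transfer time t = π√(a_t³/μ) = 29590 s.
Target angular speed ω₂ = √(μ/r₂³) = 4.665×10^-5 rad/s.
Angle swept by the target during transfer: ω₂·t = 1.3804 rad = 79.09°.
Arrival is 180° from departure on the ellipse, so φ = 180° − 79.09° = 101°.

φ = 101°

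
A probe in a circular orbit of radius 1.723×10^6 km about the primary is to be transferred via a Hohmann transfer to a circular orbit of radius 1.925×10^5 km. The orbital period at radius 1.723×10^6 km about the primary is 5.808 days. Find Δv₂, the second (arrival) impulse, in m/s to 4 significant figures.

From Kepler's third law T² = 4π²r³/μ at r = 1.723×10^6 km, T = 5.808 days = 5.808 × 86400 s = 5.018112×10^5 s: μ = 4π²r³/T² = 8.01927×10^8 km³/s².
Semi-major axis of the transfer orbit: a_t = (1.723×10^6 + 1.925×10^5)/2 = 9.5775×10^5 km.
Circular speed at r = 1.925×10^5 km: v_c = √(μ/r) = 64.54 km/s.
Vis-viva on the transfer ellipse at r = 1.925×10^5 km gives v_t = √[μ(2/r − 1/a_t)] = 86.57 km/s.
Δv₂ = |v_t − v_c| = |86.57 − 64.54| = 22.03 km/s.

Δv₂ = 22030 m/s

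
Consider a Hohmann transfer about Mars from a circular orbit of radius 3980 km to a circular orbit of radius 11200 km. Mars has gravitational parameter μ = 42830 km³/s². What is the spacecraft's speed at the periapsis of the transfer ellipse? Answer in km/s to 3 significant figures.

v = 3.98 km/s

Transfer-ellipse semi-major axis a_t = (r₁ + r₂)/2 = (3980 + 11200)/2 = 7590 km.
The periapsis of the transfer ellipse is at r = 3980 km.
From the vis-viva equation, v = √[μ(2/r − 1/a_t)] = 3.985 km/s.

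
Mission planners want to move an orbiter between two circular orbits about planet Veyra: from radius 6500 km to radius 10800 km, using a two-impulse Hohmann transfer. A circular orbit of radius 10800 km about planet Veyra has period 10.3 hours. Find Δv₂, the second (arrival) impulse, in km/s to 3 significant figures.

Δv₂ = 0.244 km/s

From Kepler's third law T² = 4π²r³/μ at r = 10800 km, T = 10.3 hours = 10.3 × 3600 s = 37080 s: μ = 4π²r³/T² = 36170.3 km³/s².
Transfer-ellipse semi-major axis a_t = (r₁ + r₂)/2 = (6500 + 10800)/2 = 8650 km.
Circular speed at r = 10800 km: v_c = √(μ/r) = 1.8301 km/s.
Transfer-orbit speed at the same r (vis-viva, a = a_t): v_t = √[μ(2/r − 1/a_t)] = 1.5864 km/s.
Δv₂ = |v_t − v_c| = |1.5864 − 1.8301| = 0.2437 km/s.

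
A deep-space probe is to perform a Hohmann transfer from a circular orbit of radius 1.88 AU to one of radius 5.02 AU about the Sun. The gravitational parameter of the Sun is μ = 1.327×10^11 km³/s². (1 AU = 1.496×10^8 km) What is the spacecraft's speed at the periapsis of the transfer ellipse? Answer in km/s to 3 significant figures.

v = 26.2 km/s

In km: r₁ = 1.88 × 1.496×10^8 = 2.81248×10^8 km; r₂ = 5.02 × 1.496×10^8 = 7.50992×10^8 km.
Transfer-ellipse semi-major axis a_t = (r₁ + r₂)/2 = (2.81248×10^8 + 7.50992×10^8)/2 = 5.1612×10^8 km.
At periapsis, r = 2.81248×10^8 km.
Vis-viva: v = √[μ(2/r − 1/a_t)] = √[1.327×10^11 × (2/2.81248×10^8 − 1/5.1612×10^8)] = 26.20 km/s.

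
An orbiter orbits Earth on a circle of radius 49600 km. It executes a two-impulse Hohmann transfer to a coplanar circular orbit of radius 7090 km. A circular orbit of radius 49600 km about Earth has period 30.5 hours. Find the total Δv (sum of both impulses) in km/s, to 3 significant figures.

From Kepler's third law T² = 4π²r³/μ at r = 49600 km, T = 30.5 hours = 30.5 × 3600 s = 1.098×10^5 s: μ = 4π²r³/T² = 3.99577×10^5 km³/s².
Semi-major axis of the transfer orbit: a_t = (49600 + 7090)/2 = 28345 km.
At r₁ the circular-orbit speed is v₁ = √(μ/r₁) = 2.8383 km/s.
Transfer-orbit speed at r₁ (vis-viva): v_a = √[μ(2/r₁ − 1/a_t)] = 1.4195 km/s.
First burn Δv₁ = |v_a − v₁| = 1.4188 km/s.
At r₂, v₂ = √(μ/r₂) = 7.5072 km/s.
Transfer-orbit speed at r₂: v_p = √[μ(2/r₂ − 1/a_t)] = 9.9307 km/s.
Second burn Δv₂ = |v₂ − v_p| = 2.4235 km/s.
Total Δv = Δv₁ + Δv₂ = 3.842 km/s.

Δv = 3.84 km/s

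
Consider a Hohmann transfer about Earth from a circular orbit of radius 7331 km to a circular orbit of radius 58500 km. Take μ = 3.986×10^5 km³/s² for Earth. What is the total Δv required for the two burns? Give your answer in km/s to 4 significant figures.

Δv = 3.835 km/s

The Hohmann ellipse has a_t = (r₁ + r₂)/2 = 32915.5 km.
Circular speed at r₁: v₁ = √(μ/r₁) = √(3.986×10^5/7331) = 7.3737 km/s.
Transfer-orbit speed at r₁ (v² = μ(2/r − 1/a)): v_p = √[μ(2/r₁ − 1/a_t)] = 9.8303 km/s.
First burn Δv₁ = |v_p − v₁| = 2.457 km/s.
At r₂, v₂ = √(μ/r₂) = 2.610 km/s.
Transfer-orbit speed at r₂: v_a = √[μ(2/r₂ − 1/a_t)] = 1.232 km/s.
Second burn Δv₂ = |v₂ − v_a| = 1.378 km/s.
Total Δv = Δv₁ + Δv₂ = 3.835 km/s.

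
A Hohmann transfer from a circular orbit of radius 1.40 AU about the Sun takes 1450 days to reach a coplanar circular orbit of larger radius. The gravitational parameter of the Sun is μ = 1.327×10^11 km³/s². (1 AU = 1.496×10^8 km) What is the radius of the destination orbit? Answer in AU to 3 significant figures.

r₂ = 6.56 AU

In km: r₁ = 1.40 × 1.496×10^8 = 2.0944×10^8 km.
Transfer time t = 1450 days = 1.2528×10^8 s, and t = π√(a_t³/μ).
So a_t = (μ t²/π²)^(1/3) = (1.327×10^11 × (1.2528×10^8)² / π²)^(1/3) = 5.9536×10^8 km.
Since a_t = (r₁ + r₂)/2, r₂ = 2a_t − r₁ = 2×5.9536×10^8 − 2.0944×10^8 = 9.8128×10^8 km.
In AU: r₂ = 9.8128×10^8 / 1.496×10^8 = 6.56 AU.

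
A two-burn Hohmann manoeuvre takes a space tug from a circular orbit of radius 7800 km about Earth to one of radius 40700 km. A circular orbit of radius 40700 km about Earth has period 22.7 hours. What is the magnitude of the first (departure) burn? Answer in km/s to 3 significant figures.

From Kepler's third law T² = 4π²r³/μ at r = 40700 km, T = 22.7 hours = 22.7 × 3600 s = 81720 s: μ = 4π²r³/T² = 3.98553×10^5 km³/s².
The Hohmann ellipse has a_t = (r₁ + r₂)/2 = 24250 km.
Circular speed at r = 7800 km: v_c = √(μ/r) = 7.1482 km/s.
Transfer-orbit speed at the same r (vis-viva, a = a_t): v_t = √[μ(2/r − 1/a_t)] = 9.2606 km/s.
Δv₁ = |v_t − v_c| = |9.2606 − 7.1482| = 2.112 km/s.

Δv₁ = 2.11 km/s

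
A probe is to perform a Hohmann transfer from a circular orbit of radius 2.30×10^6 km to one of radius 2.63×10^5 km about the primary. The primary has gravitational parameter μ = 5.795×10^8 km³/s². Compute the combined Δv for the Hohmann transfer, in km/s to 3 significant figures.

Transfer-ellipse semi-major axis a_t = (r₁ + r₂)/2 = (2.300×10^6 + 2.630×10^5)/2 = 1.2815×10^6 km.
At r₁ the circular-orbit speed is v₁ = √(μ/r₁) = 15.873 km/s.
On the transfer ellipse at r₁, vis-viva equation gives v_a = √[μ(2/r₁ − 1/a_t)] = 7.1909 km/s.
First burn Δv₁ = |v_a − v₁| = 8.682 km/s.
Circular speed at r₂: v₂ = √(μ/r₂) = 46.94 km/s.
Transfer-orbit speed at r₂: v_p = √[μ(2/r₂ − 1/a_t)] = 62.89 km/s.
Second burn Δv₂ = |v₂ − v_p| = 15.95 km/s.
Total Δv = Δv₁ + Δv₂ = 24.63 km/s.

Δv = 24.6 km/s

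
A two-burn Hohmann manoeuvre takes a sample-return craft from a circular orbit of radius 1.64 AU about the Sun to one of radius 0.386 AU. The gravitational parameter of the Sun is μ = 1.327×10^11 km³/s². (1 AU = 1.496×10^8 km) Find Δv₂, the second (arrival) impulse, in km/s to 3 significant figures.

In km: r₁ = 1.64 × 1.496×10^8 = 2.45344×10^8 km; r₂ = 0.386 × 1.496×10^8 = 5.77456×10^7 km.
Semi-major axis of the transfer orbit: a_t = (2.45344×10^8 + 5.77456×10^7)/2 = 1.515448×10^8 km.
Circular speed at r = 5.77456×10^7 km: v_c = √(μ/r) = 47.938 km/s.
Transfer-orbit speed at the same r (vis-viva, a = a_t): v_t = √[μ(2/r − 1/a_t)] = 60.995 km/s.
Δv₂ = |v_t − v_c| = |60.995 − 47.938| = 13.06 km/s.

Δv₂ = 13.1 km/s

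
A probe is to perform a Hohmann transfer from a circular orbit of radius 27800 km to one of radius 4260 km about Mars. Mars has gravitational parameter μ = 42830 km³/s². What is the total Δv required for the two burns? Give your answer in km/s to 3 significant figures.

Δv = 1.61 km/s

Transfer-ellipse semi-major axis a_t = (r₁ + r₂)/2 = (27800 + 4260)/2 = 16030 km.
Circular speed at r₁: v₁ = √(μ/r₁) = √(42830/27800) = 1.24123 km/s.
On the transfer ellipse at r₁, vis-viva equation gives v_a = √[μ(2/r₁ − 1/a_t)] = 0.639867 km/s.
First burn Δv₁ = |v_a − v₁| = 0.6014 km/s.
At r₂, v₂ = √(μ/r₂) = 3.171 km/s.
Transfer-orbit speed at r₂: v_p = √[μ(2/r₂ − 1/a_t)] = 4.176 km/s.
Second burn Δv₂ = |v₂ − v_p| = 1.005 km/s.
Total Δv = Δv₁ + Δv₂ = 1.606 km/s.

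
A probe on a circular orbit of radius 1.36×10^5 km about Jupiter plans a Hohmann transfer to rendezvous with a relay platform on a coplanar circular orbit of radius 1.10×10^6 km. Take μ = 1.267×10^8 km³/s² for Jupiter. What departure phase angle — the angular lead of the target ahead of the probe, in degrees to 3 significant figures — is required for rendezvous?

φ = 104°

Transfer-ellipse semi-major axis a_t = (r₁ + r₂)/2 = (1.360×10^5 + 1.100×10^6)/2 = 6.180×10^5 km.
The half-period of the transfer ellipse is t = π√(a_t³/μ) = 1.356×10^5 s.
The target's mean motion on its circular orbit is ω₂ = √(μ/r₂³) = 9.757×10^-6 rad/s.
Angle swept by the target during transfer: ω₂·t = 1.323 rad = 75.80°.
The probe traverses 180° on the transfer ellipse, so the target must lead by 180° − 75.80° = 104°.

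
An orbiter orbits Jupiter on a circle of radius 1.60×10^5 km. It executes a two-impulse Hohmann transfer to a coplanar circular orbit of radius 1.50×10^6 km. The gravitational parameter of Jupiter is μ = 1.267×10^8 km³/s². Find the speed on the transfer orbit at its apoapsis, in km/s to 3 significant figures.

v = 4.04 km/s

The Hohmann ellipse has a_t = (r₁ + r₂)/2 = 8.300×10^5 km.
At apoapsis, r = 1.500×10^6 km.
From the vis-viva equation, v = √[μ(2/r − 1/a_t)] = 4.035 km/s.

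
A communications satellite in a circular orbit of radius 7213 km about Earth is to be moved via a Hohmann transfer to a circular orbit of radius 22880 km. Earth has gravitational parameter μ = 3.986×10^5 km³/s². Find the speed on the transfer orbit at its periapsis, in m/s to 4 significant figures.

v = 9167 m/s

The Hohmann ellipse has a_t = (r₁ + r₂)/2 = 15046.5 km.
At periapsis, r = 7213 km.
Vis-viva: v = √[μ(2/r − 1/a_t)] = √[3.986×10^5 × (2/7213 − 1/15046.5)] = 9.167 km/s.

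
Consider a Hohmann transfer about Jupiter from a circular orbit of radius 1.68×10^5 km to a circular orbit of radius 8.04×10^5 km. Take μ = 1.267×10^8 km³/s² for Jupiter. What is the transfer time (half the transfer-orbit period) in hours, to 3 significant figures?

t = 26.3 hours

The Hohmann ellipse has a_t = (r₁ + r₂)/2 = 4.860×10^5 km.
Transfer time t = π√(a_t³/μ) = π√((4.860×10^5)³ / 1.267×10^8) = 94560 s.
Converting: 94560 s ÷ 3600 s/hour = 26.3 hours.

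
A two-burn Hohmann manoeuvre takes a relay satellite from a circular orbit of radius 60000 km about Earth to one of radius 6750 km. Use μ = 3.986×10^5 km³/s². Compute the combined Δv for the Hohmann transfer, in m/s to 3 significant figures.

The Hohmann ellipse has a_t = (r₁ + r₂)/2 = 33375 km.
Circular speed at r₁: v₁ = √(μ/r₁) = √(3.986×10^5/60000) = 2.577 km/s.
Transfer-orbit speed at r₁ (vis-viva): v_a = √[μ(2/r₁ − 1/a_t)] = 1.159 km/s.
First burn Δv₁ = |v_a − v₁| = 1.418 km/s.
Circular speed at r₂: v₂ = √(μ/r₂) = 7.68452 km/s.
Transfer-orbit speed at r₂: v_p = √[μ(2/r₂ − 1/a_t)] = 10.3034 km/s.
Second burn Δv₂ = |v₂ − v_p| = 2.619 km/s.
Δv = Δv₁ + Δv₂ = 1.418 + 2.619 = 4.037 km/s.

Δv = 4040 m/s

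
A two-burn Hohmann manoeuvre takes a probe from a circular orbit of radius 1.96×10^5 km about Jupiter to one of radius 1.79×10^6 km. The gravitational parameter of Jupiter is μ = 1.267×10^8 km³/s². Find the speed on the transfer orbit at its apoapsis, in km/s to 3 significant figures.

v = 3.74 km/s

The Hohmann ellipse has a_t = (r₁ + r₂)/2 = 9.930×10^5 km.
At apoapsis, r = 1.790×10^6 km.
Vis-viva: v = √[μ(2/r − 1/a_t)] = √[1.267×10^8 × (2/1.790×10^6 − 1/9.930×10^5)] = 3.738 km/s.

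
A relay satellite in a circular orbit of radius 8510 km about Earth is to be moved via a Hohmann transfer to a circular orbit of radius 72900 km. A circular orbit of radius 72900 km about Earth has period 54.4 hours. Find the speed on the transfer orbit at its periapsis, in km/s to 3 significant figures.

v = 9.16 km/s

From Kepler's third law T² = 4π²r³/μ at r = 72900 km, T = 54.4 hours = 54.4 × 3600 s = 1.9584×10^5 s: μ = 4π²r³/T² = 3.98786×10^5 km³/s².
Transfer-ellipse semi-major axis a_t = (r₁ + r₂)/2 = (8510 + 72900)/2 = 40705 km.
The periapsis of the transfer ellipse is at r = 8510 km.
Applying v² = μ(2/r − 1/a_t): v = 9.161 km/s.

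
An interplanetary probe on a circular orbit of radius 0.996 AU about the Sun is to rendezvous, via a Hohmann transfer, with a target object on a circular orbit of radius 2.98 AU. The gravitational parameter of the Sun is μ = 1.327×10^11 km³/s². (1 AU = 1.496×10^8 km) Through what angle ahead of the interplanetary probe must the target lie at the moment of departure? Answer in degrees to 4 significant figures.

φ = 81.92°

In km: r₁ = 0.996 × 1.496×10^8 = 1.490016×10^8 km; r₂ = 2.98 × 1.496×10^8 = 4.45808×10^8 km.
Semi-major axis of the transfer orbit: a_t = (1.490016×10^8 + 4.45808×10^8)/2 = 2.974048×10^8 km.
Transfer time t = π√(a_t³/μ) = 4.4232×10^7 s.
Target angular speed ω₂ = √(μ/r₂³) = 3.8700×10^-8 rad/s.
Angle swept by the target during transfer: ω₂·t = 1.7118 rad = 98.08°.
The interplanetary probe traverses 180° on the transfer ellipse, so the target must lead by 180° − 98.08° = 81.92°.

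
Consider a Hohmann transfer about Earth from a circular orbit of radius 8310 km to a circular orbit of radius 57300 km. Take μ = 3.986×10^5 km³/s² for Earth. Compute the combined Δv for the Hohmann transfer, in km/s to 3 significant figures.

Δv = 3.54 km/s

Transfer-ellipse semi-major axis a_t = (r₁ + r₂)/2 = (8310 + 57300)/2 = 32805 km.
Circular speed at r₁: v₁ = √(μ/r₁) = √(3.986×10^5/8310) = 6.92577 km/s.
On the transfer ellipse at r₁, vis-viva equation gives v_p = √[μ(2/r₁ − 1/a_t)] = 9.15325 km/s.
First burn Δv₁ = |v_p − v₁| = 2.22748 km/s.
Circular speed at r₂: v₂ = √(μ/r₂) = 2.63749 km/s.
Transfer-orbit speed at r₂: v_a = √[μ(2/r₂ − 1/a_t)] = 1.32746 km/s.
Second burn Δv₂ = |v₂ − v_a| = 1.31003 km/s.
Δv = Δv₁ + Δv₂ = 2.22748 + 1.31003 = 3.538 km/s.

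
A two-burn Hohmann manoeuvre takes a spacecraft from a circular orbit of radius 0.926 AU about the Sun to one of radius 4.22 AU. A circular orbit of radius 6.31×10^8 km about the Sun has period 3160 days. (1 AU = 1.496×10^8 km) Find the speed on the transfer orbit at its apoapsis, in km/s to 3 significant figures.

v = 8.71 km/s

From Kepler's third law T² = 4π²r³/μ at r = 6.31×10^8 km, T = 3160 days = 3160 × 86400 s = 2.73024×10^8 s: μ = 4π²r³/T² = 1.33060×10^11 km³/s².
In km: r₁ = 0.926 × 1.496×10^8 = 1.385296×10^8 km; r₂ = 4.22 × 1.496×10^8 = 6.31312×10^8 km.
Semi-major axis of the transfer orbit: a_t = (1.385296×10^8 + 6.31312×10^8)/2 = 3.849208×10^8 km.
The apoapsis of the transfer ellipse is at r = 6.31312×10^8 km.
Vis-viva: v = √[μ(2/r − 1/a_t)] = √[1.33060×10^11 × (2/6.31312×10^8 − 1/3.849208×10^8)] = 8.709 km/s.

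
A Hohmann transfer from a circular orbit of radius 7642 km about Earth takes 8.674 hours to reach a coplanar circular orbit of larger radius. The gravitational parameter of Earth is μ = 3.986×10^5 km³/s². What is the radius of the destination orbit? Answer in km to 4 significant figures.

r₂ = 60400 km

Transfer time t = 8.674 hours = 31226.4 s, and t = π√(a_t³/μ).
So a_t = (μ t²/π²)^(1/3) = (3.986×10^5 × (31226.4)² / π²)^(1/3) = 34022 km.
Since a_t = (r₁ + r₂)/2, r₂ = 2a_t − r₁ = 2×34022 − 7642 = 60402 km.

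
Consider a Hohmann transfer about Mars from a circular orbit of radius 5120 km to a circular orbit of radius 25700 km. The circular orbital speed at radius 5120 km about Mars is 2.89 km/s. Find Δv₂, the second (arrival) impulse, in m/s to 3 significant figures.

Δv₂ = 546 m/s

From the circular-orbit relation v² = μ/r at r = 5120 km: μ = v²r = (2.89)² × 5120 = 42762.8 km³/s².
Semi-major axis of the transfer orbit: a_t = (5120 + 25700)/2 = 15410 km.
Circular speed at r = 25700 km: v_c = √(μ/r) = 1.2899 km/s.
Vis-viva on the transfer ellipse at r = 25700 km gives v_t = √[μ(2/r − 1/a_t)] = 0.74353 km/s.
Δv₂ = |v_t − v_c| = |0.74353 − 1.2899| = 0.5464 km/s.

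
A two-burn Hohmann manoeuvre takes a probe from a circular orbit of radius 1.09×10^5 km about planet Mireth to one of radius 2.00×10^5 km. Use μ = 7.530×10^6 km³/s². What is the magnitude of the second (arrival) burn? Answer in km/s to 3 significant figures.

Transfer-ellipse semi-major axis a_t = (r₁ + r₂)/2 = (1.090×10^5 + 2.000×10^5)/2 = 1.545×10^5 km.
Circular speed at r = 2.000×10^5 km: v_c = √(μ/r) = 6.13596 km/s.
Vis-viva on the transfer ellipse at r = 2.000×10^5 km gives v_t = √[μ(2/r − 1/a_t)] = 5.15385 km/s.
Δv₂ = |v_t − v_c| = |5.15385 − 6.13596| = 0.9821 km/s.

Δv₂ = 0.982 km/s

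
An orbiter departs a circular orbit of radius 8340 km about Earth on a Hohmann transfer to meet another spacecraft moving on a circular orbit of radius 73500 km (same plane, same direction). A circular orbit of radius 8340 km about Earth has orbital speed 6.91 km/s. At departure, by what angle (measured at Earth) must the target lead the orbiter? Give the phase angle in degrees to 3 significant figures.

From the circular-orbit relation v² = μ/r at r = 8340 km: μ = v²r = (6.91)² × 8340 = 3.98219×10^5 km³/s².
The Hohmann ellipse has a_t = (r₁ + r₂)/2 = 40920 km.
Transfer time t = π√(a_t³/μ) = 41210 s.
The target's mean motion on its circular orbit is ω₂ = √(μ/r₂³) = 3.167×10^-5 rad/s.
Angle swept by the target during transfer: ω₂·t = 1.305 rad = 74.77°.
Arrival is 180° from departure on the ellipse, so φ = 180° − 74.77° = 105°.

φ = 105°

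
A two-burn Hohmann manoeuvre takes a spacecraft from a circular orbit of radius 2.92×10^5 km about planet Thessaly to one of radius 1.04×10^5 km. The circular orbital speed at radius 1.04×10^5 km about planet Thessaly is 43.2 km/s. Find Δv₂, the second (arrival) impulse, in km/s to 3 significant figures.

Δv₂ = 9.26 km/s

From the circular-orbit relation v² = μ/r at r = 1.04×10^5 km: μ = v²r = (43.2)² × 1.04×10^5 = 1.94089×10^8 km³/s².
The Hohmann ellipse has a_t = (r₁ + r₂)/2 = 1.980×10^5 km.
Circular speed at r = 1.040×10^5 km: v_c = √(μ/r) = 43.200 km/s.
Vis-viva on the transfer ellipse at r = 1.040×10^5 km gives v_t = √[μ(2/r − 1/a_t)] = 52.462 km/s.
Δv₂ = |v_t − v_c| = |52.462 − 43.200| = 9.262 km/s.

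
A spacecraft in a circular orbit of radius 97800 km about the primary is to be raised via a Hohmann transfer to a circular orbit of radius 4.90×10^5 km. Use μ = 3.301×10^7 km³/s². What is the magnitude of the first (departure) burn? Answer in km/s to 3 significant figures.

The Hohmann ellipse has a_t = (r₁ + r₂)/2 = 2.939×10^5 km.
Circular speed at r = 97800 km: v_c = √(μ/r) = 18.37 km/s.
Vis-viva on the transfer ellipse at r = 97800 km gives v_t = √[μ(2/r − 1/a_t)] = 23.72 km/s.
Δv₁ = |v_t − v_c| = |23.72 − 18.37| = 5.350 km/s.

Δv₁ = 5.35 km/s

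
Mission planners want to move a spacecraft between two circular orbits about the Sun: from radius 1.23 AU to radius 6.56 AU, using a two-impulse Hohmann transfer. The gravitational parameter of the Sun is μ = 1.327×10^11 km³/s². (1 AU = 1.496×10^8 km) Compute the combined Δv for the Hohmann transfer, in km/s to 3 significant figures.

In km: r₁ = 1.23 × 1.496×10^8 = 1.84008×10^8 km; r₂ = 6.56 × 1.496×10^8 = 9.81376×10^8 km.
Transfer-ellipse semi-major axis a_t = (r₁ + r₂)/2 = (1.84008×10^8 + 9.81376×10^8)/2 = 5.82692×10^8 km.
Circular speed at r₁: v₁ = √(μ/r₁) = √(1.327×10^11/1.84008×10^8) = 26.854502 km/s.
On the transfer ellipse at r₁, v² = μ(2/r − 1/a) gives v_p = √[μ(2/r₁ − 1/a_t)] = 34.851004 km/s.
First burn Δv₁ = |v_p − v₁| = 7.997 km/s.
At r₂, v₂ = √(μ/r₂) = 11.6283 km/s.
Transfer-orbit speed at r₂: v_a = √[μ(2/r₂ − 1/a_t)] = 6.53456 km/s.
Second burn Δv₂ = |v₂ − v_a| = 5.094 km/s.
Δv = Δv₁ + Δv₂ = 7.997 + 5.094 = 13.09 km/s.

Δv = 13.1 km/s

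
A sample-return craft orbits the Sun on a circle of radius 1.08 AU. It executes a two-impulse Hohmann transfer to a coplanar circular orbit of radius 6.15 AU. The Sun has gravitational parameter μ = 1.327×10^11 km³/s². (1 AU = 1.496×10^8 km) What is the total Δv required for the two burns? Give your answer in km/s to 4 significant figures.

Δv = 14.17 km/s

In km: r₁ = 1.08 × 1.496×10^8 = 1.61568×10^8 km; r₂ = 6.15 × 1.496×10^8 = 9.2004×10^8 km.
The Hohmann ellipse has a_t = (r₁ + r₂)/2 = 5.40804×10^8 km.
At r₁ the circular-orbit speed is v₁ = √(μ/r₁) = 28.659 km/s.
On the transfer ellipse at r₁, vis-viva equation gives v_p = √[μ(2/r₁ − 1/a_t)] = 37.380 km/s.
First burn Δv₁ = |v_p − v₁| = 8.721 km/s.
Circular speed at r₂: v₂ = √(μ/r₂) = 12.0097 km/s.
Transfer-orbit speed at r₂: v_a = √[μ(2/r₂ − 1/a_t)] = 6.56432 km/s.
Second burn Δv₂ = |v₂ − v_a| = 5.445 km/s.
Total Δv = Δv₁ + Δv₂ = 14.17 km/s.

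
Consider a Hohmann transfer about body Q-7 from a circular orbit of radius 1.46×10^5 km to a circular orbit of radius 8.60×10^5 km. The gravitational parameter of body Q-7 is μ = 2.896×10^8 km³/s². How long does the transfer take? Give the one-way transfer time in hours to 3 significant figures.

Semi-major axis of the transfer orbit: a_t = (1.460×10^5 + 8.600×10^5)/2 = 5.030×10^5 km.
Half the transfer-orbit period gives t = π√(a_t³/μ) = 65860 s.
Converting: 65860 s ÷ 3600 s/hour = 18.3 hours.

t = 18.3 hours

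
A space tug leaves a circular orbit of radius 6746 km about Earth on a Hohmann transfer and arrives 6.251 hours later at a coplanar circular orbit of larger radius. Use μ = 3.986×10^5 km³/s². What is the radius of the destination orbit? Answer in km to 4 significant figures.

r₂ = 47950 km

Transfer time t = 6.251 hours = 22503.6 s, and t = π√(a_t³/μ).
So a_t = (μ t²/π²)^(1/3) = (3.986×10^5 × (22503.6)² / π²)^(1/3) = 27347 km.
Since a_t = (r₁ + r₂)/2, r₂ = 2a_t − r₁ = 2×27347 − 6746 = 47948 km.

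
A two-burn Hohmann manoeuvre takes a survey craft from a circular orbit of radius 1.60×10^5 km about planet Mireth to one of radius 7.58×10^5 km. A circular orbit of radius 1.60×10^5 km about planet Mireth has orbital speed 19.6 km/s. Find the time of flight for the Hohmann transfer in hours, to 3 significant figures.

From the circular-orbit relation v² = μ/r at r = 1.60×10^5 km: μ = v²r = (19.6)² × 1.60×10^5 = 6.14656×10^7 km³/s².
Transfer-ellipse semi-major axis a_t = (r₁ + r₂)/2 = (1.600×10^5 + 7.580×10^5)/2 = 4.590×10^5 km.
Transfer time t = π√(a_t³/μ) = π√((4.590×10^5)³ / 6.14656×10^7) = 1.246×10^5 s.
Converting: 1.246×10^5 s ÷ 3600 s/hour = 34.6 hours.

t = 34.6 hours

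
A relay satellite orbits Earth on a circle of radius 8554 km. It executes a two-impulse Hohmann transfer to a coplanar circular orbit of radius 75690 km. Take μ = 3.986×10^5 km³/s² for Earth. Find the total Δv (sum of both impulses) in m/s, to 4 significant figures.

Δv = 3585 m/s

Semi-major axis of the transfer orbit: a_t = (8554 + 75690)/2 = 42122 km.
At r₁ the circular-orbit speed is v₁ = √(μ/r₁) = 6.8263 km/s.
On the transfer ellipse at r₁, vis-viva gives v_p = √[μ(2/r₁ − 1/a_t)] = 9.1506 km/s.
First burn Δv₁ = |v_p − v₁| = 2.324 km/s.
At r₂, v₂ = √(μ/r₂) = 2.295 km/s.
Transfer-orbit speed at r₂: v_a = √[μ(2/r₂ − 1/a_t)] = 1.034 km/s.
Second burn Δv₂ = |v₂ − v_a| = 1.261 km/s.
Total Δv = Δv₁ + Δv₂ = 3.585 km/s.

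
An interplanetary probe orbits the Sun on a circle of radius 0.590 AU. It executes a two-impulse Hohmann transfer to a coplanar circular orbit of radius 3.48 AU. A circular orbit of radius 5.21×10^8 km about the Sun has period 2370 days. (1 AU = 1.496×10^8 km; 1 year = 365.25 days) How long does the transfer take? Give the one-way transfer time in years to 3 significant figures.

t = 1.45 years

From Kepler's third law T² = 4π²r³/μ at r = 5.21×10^8 km, T = 2370 days = 2370 × 86400 s = 2.04768×10^8 s: μ = 4π²r³/T² = 1.33152×10^11 km³/s².
In km: r₁ = 0.590 × 1.496×10^8 = 8.8264×10^7 km; r₂ = 3.48 × 1.496×10^8 = 5.20608×10^8 km.
The Hohmann ellipse has a_t = (r₁ + r₂)/2 = 3.04436×10^8 km.
By Kepler's third law the transfer-orbit period is T = 2π√(a_t³/μ), so t = T/2 = 4.573×10^7 s.
Converting: 4.573×10^7 s ÷ 3.15576×10^7 s/year (365.25 × 86400) = 1.45 years.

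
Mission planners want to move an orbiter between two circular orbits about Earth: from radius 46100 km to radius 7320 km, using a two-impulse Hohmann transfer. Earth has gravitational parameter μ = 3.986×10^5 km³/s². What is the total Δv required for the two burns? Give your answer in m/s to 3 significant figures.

Δv = 3720 m/s

Semi-major axis of the transfer orbit: a_t = (46100 + 7320)/2 = 26710 km.
Circular speed at r₁: v₁ = √(μ/r₁) = √(3.986×10^5/46100) = 2.940 km/s.
On the transfer ellipse at r₁, vis-viva gives v_a = √[μ(2/r₁ − 1/a_t)] = 1.539 km/s.
First burn Δv₁ = |v_a − v₁| = 1.401 km/s.
Circular speed at r₂: v₂ = √(μ/r₂) = 7.3793 km/s.
Transfer-orbit speed at r₂: v_p = √[μ(2/r₂ − 1/a_t)] = 9.6945 km/s.
Second burn Δv₂ = |v₂ − v_p| = 2.315 km/s.
Total Δv = Δv₁ + Δv₂ = 3.716 km/s.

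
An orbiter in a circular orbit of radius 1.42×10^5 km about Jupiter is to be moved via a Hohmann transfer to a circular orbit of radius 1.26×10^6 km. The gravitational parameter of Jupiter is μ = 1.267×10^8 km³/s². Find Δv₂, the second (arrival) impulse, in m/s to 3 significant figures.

Semi-major axis of the transfer orbit: a_t = (1.420×10^5 + 1.260×10^6)/2 = 7.010×10^5 km.
On the circular orbit at r = 1.260×10^6 km, v_c = √(μ/r) = 10.028 km/s.
Transfer-orbit speed at the same r (vis-viva, a = a_t): v_t = √[μ(2/r − 1/a_t)] = 4.5132 km/s.
Δv₂ = |v_t − v_c| = |4.5132 − 10.028| = 5.515 km/s.

Δv₂ = 5510 m/s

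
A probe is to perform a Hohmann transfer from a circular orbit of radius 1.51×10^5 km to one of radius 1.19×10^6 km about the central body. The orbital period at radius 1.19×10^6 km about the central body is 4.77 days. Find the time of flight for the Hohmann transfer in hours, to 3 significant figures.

t = 24.2 hours

From Kepler's third law T² = 4π²r³/μ at r = 1.19×10^6 km, T = 4.77 days = 4.77 × 86400 s = 4.12128×10^5 s: μ = 4π²r³/T² = 3.91684×10^8 km³/s².
The Hohmann ellipse has a_t = (r₁ + r₂)/2 = 6.705×10^5 km.
Half the transfer-orbit period gives t = π√(a_t³/μ) = 87150 s.
Converting: 87150 s ÷ 3600 s/hour = 24.2 hours.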